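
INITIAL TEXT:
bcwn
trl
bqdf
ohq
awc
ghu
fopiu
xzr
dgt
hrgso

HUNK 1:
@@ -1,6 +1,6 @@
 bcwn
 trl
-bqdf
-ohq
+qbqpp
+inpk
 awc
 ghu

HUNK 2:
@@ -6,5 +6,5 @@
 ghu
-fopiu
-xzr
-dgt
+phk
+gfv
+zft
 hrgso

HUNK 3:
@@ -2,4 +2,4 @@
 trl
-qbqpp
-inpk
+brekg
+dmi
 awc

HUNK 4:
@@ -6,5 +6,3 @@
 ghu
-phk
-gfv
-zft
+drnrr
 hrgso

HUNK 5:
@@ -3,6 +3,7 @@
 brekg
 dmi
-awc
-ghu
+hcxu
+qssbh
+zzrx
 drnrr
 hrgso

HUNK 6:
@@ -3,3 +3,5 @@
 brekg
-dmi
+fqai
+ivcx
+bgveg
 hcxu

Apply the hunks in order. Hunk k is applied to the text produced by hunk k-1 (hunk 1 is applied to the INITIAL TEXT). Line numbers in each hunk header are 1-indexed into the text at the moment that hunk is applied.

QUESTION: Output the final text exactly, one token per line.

Answer: bcwn
trl
brekg
fqai
ivcx
bgveg
hcxu
qssbh
zzrx
drnrr
hrgso

Derivation:
Hunk 1: at line 1 remove [bqdf,ohq] add [qbqpp,inpk] -> 10 lines: bcwn trl qbqpp inpk awc ghu fopiu xzr dgt hrgso
Hunk 2: at line 6 remove [fopiu,xzr,dgt] add [phk,gfv,zft] -> 10 lines: bcwn trl qbqpp inpk awc ghu phk gfv zft hrgso
Hunk 3: at line 2 remove [qbqpp,inpk] add [brekg,dmi] -> 10 lines: bcwn trl brekg dmi awc ghu phk gfv zft hrgso
Hunk 4: at line 6 remove [phk,gfv,zft] add [drnrr] -> 8 lines: bcwn trl brekg dmi awc ghu drnrr hrgso
Hunk 5: at line 3 remove [awc,ghu] add [hcxu,qssbh,zzrx] -> 9 lines: bcwn trl brekg dmi hcxu qssbh zzrx drnrr hrgso
Hunk 6: at line 3 remove [dmi] add [fqai,ivcx,bgveg] -> 11 lines: bcwn trl brekg fqai ivcx bgveg hcxu qssbh zzrx drnrr hrgso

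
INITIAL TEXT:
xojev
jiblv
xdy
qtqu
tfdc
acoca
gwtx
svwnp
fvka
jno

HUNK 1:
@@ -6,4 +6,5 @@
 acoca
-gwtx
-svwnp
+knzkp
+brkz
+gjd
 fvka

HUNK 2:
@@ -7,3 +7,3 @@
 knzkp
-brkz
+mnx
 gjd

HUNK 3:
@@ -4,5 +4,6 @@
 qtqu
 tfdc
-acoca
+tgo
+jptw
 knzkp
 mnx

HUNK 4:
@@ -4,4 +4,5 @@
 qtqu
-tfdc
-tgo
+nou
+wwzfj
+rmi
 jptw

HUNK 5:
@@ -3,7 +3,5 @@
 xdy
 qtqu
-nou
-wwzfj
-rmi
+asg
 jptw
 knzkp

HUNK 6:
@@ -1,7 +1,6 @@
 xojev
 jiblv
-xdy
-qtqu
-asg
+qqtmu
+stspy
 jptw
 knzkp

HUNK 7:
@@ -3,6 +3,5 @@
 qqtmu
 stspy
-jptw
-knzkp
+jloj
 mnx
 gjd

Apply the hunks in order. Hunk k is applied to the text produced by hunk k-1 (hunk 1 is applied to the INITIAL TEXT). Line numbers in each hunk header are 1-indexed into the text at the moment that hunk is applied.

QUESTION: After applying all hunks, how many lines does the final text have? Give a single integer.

Answer: 9

Derivation:
Hunk 1: at line 6 remove [gwtx,svwnp] add [knzkp,brkz,gjd] -> 11 lines: xojev jiblv xdy qtqu tfdc acoca knzkp brkz gjd fvka jno
Hunk 2: at line 7 remove [brkz] add [mnx] -> 11 lines: xojev jiblv xdy qtqu tfdc acoca knzkp mnx gjd fvka jno
Hunk 3: at line 4 remove [acoca] add [tgo,jptw] -> 12 lines: xojev jiblv xdy qtqu tfdc tgo jptw knzkp mnx gjd fvka jno
Hunk 4: at line 4 remove [tfdc,tgo] add [nou,wwzfj,rmi] -> 13 lines: xojev jiblv xdy qtqu nou wwzfj rmi jptw knzkp mnx gjd fvka jno
Hunk 5: at line 3 remove [nou,wwzfj,rmi] add [asg] -> 11 lines: xojev jiblv xdy qtqu asg jptw knzkp mnx gjd fvka jno
Hunk 6: at line 1 remove [xdy,qtqu,asg] add [qqtmu,stspy] -> 10 lines: xojev jiblv qqtmu stspy jptw knzkp mnx gjd fvka jno
Hunk 7: at line 3 remove [jptw,knzkp] add [jloj] -> 9 lines: xojev jiblv qqtmu stspy jloj mnx gjd fvka jno
Final line count: 9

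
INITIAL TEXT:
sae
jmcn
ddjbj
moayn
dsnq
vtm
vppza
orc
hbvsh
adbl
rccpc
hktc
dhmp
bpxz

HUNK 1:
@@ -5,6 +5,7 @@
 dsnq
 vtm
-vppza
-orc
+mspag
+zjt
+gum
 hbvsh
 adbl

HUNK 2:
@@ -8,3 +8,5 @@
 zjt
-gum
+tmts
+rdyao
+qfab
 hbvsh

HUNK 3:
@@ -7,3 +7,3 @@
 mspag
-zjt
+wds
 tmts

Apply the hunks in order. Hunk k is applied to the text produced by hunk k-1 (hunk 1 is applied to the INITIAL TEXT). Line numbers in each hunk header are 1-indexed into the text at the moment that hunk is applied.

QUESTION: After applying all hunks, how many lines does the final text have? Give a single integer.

Answer: 17

Derivation:
Hunk 1: at line 5 remove [vppza,orc] add [mspag,zjt,gum] -> 15 lines: sae jmcn ddjbj moayn dsnq vtm mspag zjt gum hbvsh adbl rccpc hktc dhmp bpxz
Hunk 2: at line 8 remove [gum] add [tmts,rdyao,qfab] -> 17 lines: sae jmcn ddjbj moayn dsnq vtm mspag zjt tmts rdyao qfab hbvsh adbl rccpc hktc dhmp bpxz
Hunk 3: at line 7 remove [zjt] add [wds] -> 17 lines: sae jmcn ddjbj moayn dsnq vtm mspag wds tmts rdyao qfab hbvsh adbl rccpc hktc dhmp bpxz
Final line count: 17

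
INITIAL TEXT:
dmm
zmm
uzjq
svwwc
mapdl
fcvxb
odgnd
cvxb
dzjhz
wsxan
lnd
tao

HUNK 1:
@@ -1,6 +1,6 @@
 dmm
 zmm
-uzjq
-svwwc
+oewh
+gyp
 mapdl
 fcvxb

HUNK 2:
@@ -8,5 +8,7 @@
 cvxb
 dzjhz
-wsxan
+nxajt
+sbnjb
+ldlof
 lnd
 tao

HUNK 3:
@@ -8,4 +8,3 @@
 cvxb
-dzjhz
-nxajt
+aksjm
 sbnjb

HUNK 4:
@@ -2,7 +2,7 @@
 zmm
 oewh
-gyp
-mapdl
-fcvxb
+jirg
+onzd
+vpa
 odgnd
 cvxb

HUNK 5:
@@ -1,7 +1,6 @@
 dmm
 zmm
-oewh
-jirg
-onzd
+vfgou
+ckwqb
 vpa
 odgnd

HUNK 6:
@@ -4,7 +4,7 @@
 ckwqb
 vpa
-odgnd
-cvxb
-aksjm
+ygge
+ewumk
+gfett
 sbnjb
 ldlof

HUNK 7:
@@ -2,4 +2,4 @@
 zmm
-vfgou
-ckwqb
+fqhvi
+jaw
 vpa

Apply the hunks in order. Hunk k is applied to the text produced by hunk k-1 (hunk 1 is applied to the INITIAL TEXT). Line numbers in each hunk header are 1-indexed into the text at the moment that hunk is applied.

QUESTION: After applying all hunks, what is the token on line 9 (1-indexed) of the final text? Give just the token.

Answer: sbnjb

Derivation:
Hunk 1: at line 1 remove [uzjq,svwwc] add [oewh,gyp] -> 12 lines: dmm zmm oewh gyp mapdl fcvxb odgnd cvxb dzjhz wsxan lnd tao
Hunk 2: at line 8 remove [wsxan] add [nxajt,sbnjb,ldlof] -> 14 lines: dmm zmm oewh gyp mapdl fcvxb odgnd cvxb dzjhz nxajt sbnjb ldlof lnd tao
Hunk 3: at line 8 remove [dzjhz,nxajt] add [aksjm] -> 13 lines: dmm zmm oewh gyp mapdl fcvxb odgnd cvxb aksjm sbnjb ldlof lnd tao
Hunk 4: at line 2 remove [gyp,mapdl,fcvxb] add [jirg,onzd,vpa] -> 13 lines: dmm zmm oewh jirg onzd vpa odgnd cvxb aksjm sbnjb ldlof lnd tao
Hunk 5: at line 1 remove [oewh,jirg,onzd] add [vfgou,ckwqb] -> 12 lines: dmm zmm vfgou ckwqb vpa odgnd cvxb aksjm sbnjb ldlof lnd tao
Hunk 6: at line 4 remove [odgnd,cvxb,aksjm] add [ygge,ewumk,gfett] -> 12 lines: dmm zmm vfgou ckwqb vpa ygge ewumk gfett sbnjb ldlof lnd tao
Hunk 7: at line 2 remove [vfgou,ckwqb] add [fqhvi,jaw] -> 12 lines: dmm zmm fqhvi jaw vpa ygge ewumk gfett sbnjb ldlof lnd tao
Final line 9: sbnjb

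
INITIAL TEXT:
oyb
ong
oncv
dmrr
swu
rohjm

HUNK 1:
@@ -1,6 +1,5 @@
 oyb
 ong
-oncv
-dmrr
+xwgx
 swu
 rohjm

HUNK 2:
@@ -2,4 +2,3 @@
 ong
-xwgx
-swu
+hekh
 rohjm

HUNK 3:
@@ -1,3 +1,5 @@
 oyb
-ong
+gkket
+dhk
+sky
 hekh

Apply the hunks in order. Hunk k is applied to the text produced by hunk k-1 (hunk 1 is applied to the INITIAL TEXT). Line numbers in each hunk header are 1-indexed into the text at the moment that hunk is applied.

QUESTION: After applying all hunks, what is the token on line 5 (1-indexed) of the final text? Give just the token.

Hunk 1: at line 1 remove [oncv,dmrr] add [xwgx] -> 5 lines: oyb ong xwgx swu rohjm
Hunk 2: at line 2 remove [xwgx,swu] add [hekh] -> 4 lines: oyb ong hekh rohjm
Hunk 3: at line 1 remove [ong] add [gkket,dhk,sky] -> 6 lines: oyb gkket dhk sky hekh rohjm
Final line 5: hekh

Answer: hekh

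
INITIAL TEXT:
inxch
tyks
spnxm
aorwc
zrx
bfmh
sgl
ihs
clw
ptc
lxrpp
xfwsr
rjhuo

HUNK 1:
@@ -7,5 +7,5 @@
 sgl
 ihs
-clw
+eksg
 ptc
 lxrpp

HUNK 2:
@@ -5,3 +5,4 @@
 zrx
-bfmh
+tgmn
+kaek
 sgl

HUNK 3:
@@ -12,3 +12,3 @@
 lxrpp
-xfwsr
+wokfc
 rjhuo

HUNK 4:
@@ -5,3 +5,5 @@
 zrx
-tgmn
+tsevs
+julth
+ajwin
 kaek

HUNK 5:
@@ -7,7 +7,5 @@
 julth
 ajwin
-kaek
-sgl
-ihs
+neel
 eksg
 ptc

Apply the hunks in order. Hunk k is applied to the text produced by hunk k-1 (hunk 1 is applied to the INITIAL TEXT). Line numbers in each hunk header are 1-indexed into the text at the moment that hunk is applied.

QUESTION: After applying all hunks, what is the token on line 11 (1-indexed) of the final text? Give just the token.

Answer: ptc

Derivation:
Hunk 1: at line 7 remove [clw] add [eksg] -> 13 lines: inxch tyks spnxm aorwc zrx bfmh sgl ihs eksg ptc lxrpp xfwsr rjhuo
Hunk 2: at line 5 remove [bfmh] add [tgmn,kaek] -> 14 lines: inxch tyks spnxm aorwc zrx tgmn kaek sgl ihs eksg ptc lxrpp xfwsr rjhuo
Hunk 3: at line 12 remove [xfwsr] add [wokfc] -> 14 lines: inxch tyks spnxm aorwc zrx tgmn kaek sgl ihs eksg ptc lxrpp wokfc rjhuo
Hunk 4: at line 5 remove [tgmn] add [tsevs,julth,ajwin] -> 16 lines: inxch tyks spnxm aorwc zrx tsevs julth ajwin kaek sgl ihs eksg ptc lxrpp wokfc rjhuo
Hunk 5: at line 7 remove [kaek,sgl,ihs] add [neel] -> 14 lines: inxch tyks spnxm aorwc zrx tsevs julth ajwin neel eksg ptc lxrpp wokfc rjhuo
Final line 11: ptc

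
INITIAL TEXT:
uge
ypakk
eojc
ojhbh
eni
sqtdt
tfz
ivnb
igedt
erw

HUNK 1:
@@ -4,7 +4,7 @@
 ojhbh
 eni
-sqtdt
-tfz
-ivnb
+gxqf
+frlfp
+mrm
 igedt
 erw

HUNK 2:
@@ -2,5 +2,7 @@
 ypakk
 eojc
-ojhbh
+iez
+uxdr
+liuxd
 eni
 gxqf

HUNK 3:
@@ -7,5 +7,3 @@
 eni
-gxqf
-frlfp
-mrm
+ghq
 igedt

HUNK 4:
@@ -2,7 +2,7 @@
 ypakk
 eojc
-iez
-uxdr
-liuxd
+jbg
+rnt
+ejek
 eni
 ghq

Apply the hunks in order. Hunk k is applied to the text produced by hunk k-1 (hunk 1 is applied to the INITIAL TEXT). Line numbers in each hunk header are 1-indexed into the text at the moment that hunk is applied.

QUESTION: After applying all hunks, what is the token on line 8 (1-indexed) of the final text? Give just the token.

Hunk 1: at line 4 remove [sqtdt,tfz,ivnb] add [gxqf,frlfp,mrm] -> 10 lines: uge ypakk eojc ojhbh eni gxqf frlfp mrm igedt erw
Hunk 2: at line 2 remove [ojhbh] add [iez,uxdr,liuxd] -> 12 lines: uge ypakk eojc iez uxdr liuxd eni gxqf frlfp mrm igedt erw
Hunk 3: at line 7 remove [gxqf,frlfp,mrm] add [ghq] -> 10 lines: uge ypakk eojc iez uxdr liuxd eni ghq igedt erw
Hunk 4: at line 2 remove [iez,uxdr,liuxd] add [jbg,rnt,ejek] -> 10 lines: uge ypakk eojc jbg rnt ejek eni ghq igedt erw
Final line 8: ghq

Answer: ghq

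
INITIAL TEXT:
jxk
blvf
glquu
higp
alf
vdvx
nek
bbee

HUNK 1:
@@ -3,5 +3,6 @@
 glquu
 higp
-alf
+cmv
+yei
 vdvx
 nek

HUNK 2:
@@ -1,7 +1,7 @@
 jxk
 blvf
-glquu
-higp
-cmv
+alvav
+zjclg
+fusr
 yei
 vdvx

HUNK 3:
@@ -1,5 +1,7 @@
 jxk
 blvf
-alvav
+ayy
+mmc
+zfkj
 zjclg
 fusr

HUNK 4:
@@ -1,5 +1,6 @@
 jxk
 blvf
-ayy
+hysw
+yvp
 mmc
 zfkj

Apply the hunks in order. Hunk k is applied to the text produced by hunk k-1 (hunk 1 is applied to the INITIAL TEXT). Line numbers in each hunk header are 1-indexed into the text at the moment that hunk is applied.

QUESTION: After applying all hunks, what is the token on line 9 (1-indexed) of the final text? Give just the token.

Answer: yei

Derivation:
Hunk 1: at line 3 remove [alf] add [cmv,yei] -> 9 lines: jxk blvf glquu higp cmv yei vdvx nek bbee
Hunk 2: at line 1 remove [glquu,higp,cmv] add [alvav,zjclg,fusr] -> 9 lines: jxk blvf alvav zjclg fusr yei vdvx nek bbee
Hunk 3: at line 1 remove [alvav] add [ayy,mmc,zfkj] -> 11 lines: jxk blvf ayy mmc zfkj zjclg fusr yei vdvx nek bbee
Hunk 4: at line 1 remove [ayy] add [hysw,yvp] -> 12 lines: jxk blvf hysw yvp mmc zfkj zjclg fusr yei vdvx nek bbee
Final line 9: yei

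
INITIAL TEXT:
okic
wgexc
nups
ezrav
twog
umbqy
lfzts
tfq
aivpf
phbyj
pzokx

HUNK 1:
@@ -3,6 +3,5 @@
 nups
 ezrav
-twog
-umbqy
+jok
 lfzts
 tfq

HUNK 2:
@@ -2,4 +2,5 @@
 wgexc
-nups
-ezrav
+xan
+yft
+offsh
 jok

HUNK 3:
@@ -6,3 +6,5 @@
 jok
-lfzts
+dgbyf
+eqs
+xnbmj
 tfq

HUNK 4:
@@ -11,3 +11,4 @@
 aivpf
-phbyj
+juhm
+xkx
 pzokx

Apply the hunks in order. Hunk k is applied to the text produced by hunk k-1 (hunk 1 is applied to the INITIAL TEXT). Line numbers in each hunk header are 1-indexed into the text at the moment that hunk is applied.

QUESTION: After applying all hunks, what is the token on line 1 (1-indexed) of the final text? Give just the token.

Answer: okic

Derivation:
Hunk 1: at line 3 remove [twog,umbqy] add [jok] -> 10 lines: okic wgexc nups ezrav jok lfzts tfq aivpf phbyj pzokx
Hunk 2: at line 2 remove [nups,ezrav] add [xan,yft,offsh] -> 11 lines: okic wgexc xan yft offsh jok lfzts tfq aivpf phbyj pzokx
Hunk 3: at line 6 remove [lfzts] add [dgbyf,eqs,xnbmj] -> 13 lines: okic wgexc xan yft offsh jok dgbyf eqs xnbmj tfq aivpf phbyj pzokx
Hunk 4: at line 11 remove [phbyj] add [juhm,xkx] -> 14 lines: okic wgexc xan yft offsh jok dgbyf eqs xnbmj tfq aivpf juhm xkx pzokx
Final line 1: okic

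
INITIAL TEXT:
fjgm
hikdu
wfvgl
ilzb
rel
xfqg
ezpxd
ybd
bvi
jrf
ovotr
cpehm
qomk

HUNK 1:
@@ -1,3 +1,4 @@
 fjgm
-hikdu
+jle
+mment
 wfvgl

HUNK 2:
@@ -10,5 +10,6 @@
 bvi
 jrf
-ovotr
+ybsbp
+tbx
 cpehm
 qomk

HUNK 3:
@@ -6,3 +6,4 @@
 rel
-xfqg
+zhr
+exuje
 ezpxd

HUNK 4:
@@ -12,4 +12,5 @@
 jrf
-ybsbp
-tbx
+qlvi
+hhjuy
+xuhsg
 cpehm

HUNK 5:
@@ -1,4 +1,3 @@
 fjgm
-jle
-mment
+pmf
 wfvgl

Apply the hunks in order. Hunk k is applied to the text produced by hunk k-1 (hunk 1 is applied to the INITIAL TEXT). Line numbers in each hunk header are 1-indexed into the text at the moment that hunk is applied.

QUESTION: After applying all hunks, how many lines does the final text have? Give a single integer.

Answer: 16

Derivation:
Hunk 1: at line 1 remove [hikdu] add [jle,mment] -> 14 lines: fjgm jle mment wfvgl ilzb rel xfqg ezpxd ybd bvi jrf ovotr cpehm qomk
Hunk 2: at line 10 remove [ovotr] add [ybsbp,tbx] -> 15 lines: fjgm jle mment wfvgl ilzb rel xfqg ezpxd ybd bvi jrf ybsbp tbx cpehm qomk
Hunk 3: at line 6 remove [xfqg] add [zhr,exuje] -> 16 lines: fjgm jle mment wfvgl ilzb rel zhr exuje ezpxd ybd bvi jrf ybsbp tbx cpehm qomk
Hunk 4: at line 12 remove [ybsbp,tbx] add [qlvi,hhjuy,xuhsg] -> 17 lines: fjgm jle mment wfvgl ilzb rel zhr exuje ezpxd ybd bvi jrf qlvi hhjuy xuhsg cpehm qomk
Hunk 5: at line 1 remove [jle,mment] add [pmf] -> 16 lines: fjgm pmf wfvgl ilzb rel zhr exuje ezpxd ybd bvi jrf qlvi hhjuy xuhsg cpehm qomk
Final line count: 16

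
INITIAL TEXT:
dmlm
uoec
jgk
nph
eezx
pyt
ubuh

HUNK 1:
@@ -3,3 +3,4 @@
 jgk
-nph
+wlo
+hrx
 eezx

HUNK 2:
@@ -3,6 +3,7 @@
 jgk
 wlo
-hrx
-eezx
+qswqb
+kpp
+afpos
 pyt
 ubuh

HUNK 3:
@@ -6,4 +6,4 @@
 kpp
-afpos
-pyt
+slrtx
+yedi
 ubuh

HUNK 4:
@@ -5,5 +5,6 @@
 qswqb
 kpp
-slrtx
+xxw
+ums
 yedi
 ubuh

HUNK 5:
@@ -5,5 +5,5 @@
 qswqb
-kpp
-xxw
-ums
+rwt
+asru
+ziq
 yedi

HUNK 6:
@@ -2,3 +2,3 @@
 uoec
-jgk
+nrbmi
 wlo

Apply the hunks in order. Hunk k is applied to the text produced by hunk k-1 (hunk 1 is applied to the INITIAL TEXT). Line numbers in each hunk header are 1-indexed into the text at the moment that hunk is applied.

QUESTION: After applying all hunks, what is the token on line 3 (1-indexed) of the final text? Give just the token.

Answer: nrbmi

Derivation:
Hunk 1: at line 3 remove [nph] add [wlo,hrx] -> 8 lines: dmlm uoec jgk wlo hrx eezx pyt ubuh
Hunk 2: at line 3 remove [hrx,eezx] add [qswqb,kpp,afpos] -> 9 lines: dmlm uoec jgk wlo qswqb kpp afpos pyt ubuh
Hunk 3: at line 6 remove [afpos,pyt] add [slrtx,yedi] -> 9 lines: dmlm uoec jgk wlo qswqb kpp slrtx yedi ubuh
Hunk 4: at line 5 remove [slrtx] add [xxw,ums] -> 10 lines: dmlm uoec jgk wlo qswqb kpp xxw ums yedi ubuh
Hunk 5: at line 5 remove [kpp,xxw,ums] add [rwt,asru,ziq] -> 10 lines: dmlm uoec jgk wlo qswqb rwt asru ziq yedi ubuh
Hunk 6: at line 2 remove [jgk] add [nrbmi] -> 10 lines: dmlm uoec nrbmi wlo qswqb rwt asru ziq yedi ubuh
Final line 3: nrbmi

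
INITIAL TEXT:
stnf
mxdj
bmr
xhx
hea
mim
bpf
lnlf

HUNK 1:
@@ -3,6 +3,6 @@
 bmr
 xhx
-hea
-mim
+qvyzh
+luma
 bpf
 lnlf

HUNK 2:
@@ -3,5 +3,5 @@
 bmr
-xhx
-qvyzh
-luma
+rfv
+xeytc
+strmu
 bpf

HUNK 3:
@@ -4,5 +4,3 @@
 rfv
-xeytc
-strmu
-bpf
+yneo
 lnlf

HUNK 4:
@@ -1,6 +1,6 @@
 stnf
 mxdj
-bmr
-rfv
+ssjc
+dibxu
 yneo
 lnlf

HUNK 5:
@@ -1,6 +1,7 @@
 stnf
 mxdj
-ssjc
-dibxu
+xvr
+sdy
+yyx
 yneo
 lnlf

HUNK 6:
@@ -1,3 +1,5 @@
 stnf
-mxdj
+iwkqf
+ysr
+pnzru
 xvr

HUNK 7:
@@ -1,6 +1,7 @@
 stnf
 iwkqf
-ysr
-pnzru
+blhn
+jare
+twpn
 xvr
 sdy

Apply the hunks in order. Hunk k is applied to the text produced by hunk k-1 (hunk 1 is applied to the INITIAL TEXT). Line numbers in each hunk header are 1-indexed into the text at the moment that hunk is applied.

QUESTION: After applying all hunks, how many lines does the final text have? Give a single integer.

Hunk 1: at line 3 remove [hea,mim] add [qvyzh,luma] -> 8 lines: stnf mxdj bmr xhx qvyzh luma bpf lnlf
Hunk 2: at line 3 remove [xhx,qvyzh,luma] add [rfv,xeytc,strmu] -> 8 lines: stnf mxdj bmr rfv xeytc strmu bpf lnlf
Hunk 3: at line 4 remove [xeytc,strmu,bpf] add [yneo] -> 6 lines: stnf mxdj bmr rfv yneo lnlf
Hunk 4: at line 1 remove [bmr,rfv] add [ssjc,dibxu] -> 6 lines: stnf mxdj ssjc dibxu yneo lnlf
Hunk 5: at line 1 remove [ssjc,dibxu] add [xvr,sdy,yyx] -> 7 lines: stnf mxdj xvr sdy yyx yneo lnlf
Hunk 6: at line 1 remove [mxdj] add [iwkqf,ysr,pnzru] -> 9 lines: stnf iwkqf ysr pnzru xvr sdy yyx yneo lnlf
Hunk 7: at line 1 remove [ysr,pnzru] add [blhn,jare,twpn] -> 10 lines: stnf iwkqf blhn jare twpn xvr sdy yyx yneo lnlf
Final line count: 10

Answer: 10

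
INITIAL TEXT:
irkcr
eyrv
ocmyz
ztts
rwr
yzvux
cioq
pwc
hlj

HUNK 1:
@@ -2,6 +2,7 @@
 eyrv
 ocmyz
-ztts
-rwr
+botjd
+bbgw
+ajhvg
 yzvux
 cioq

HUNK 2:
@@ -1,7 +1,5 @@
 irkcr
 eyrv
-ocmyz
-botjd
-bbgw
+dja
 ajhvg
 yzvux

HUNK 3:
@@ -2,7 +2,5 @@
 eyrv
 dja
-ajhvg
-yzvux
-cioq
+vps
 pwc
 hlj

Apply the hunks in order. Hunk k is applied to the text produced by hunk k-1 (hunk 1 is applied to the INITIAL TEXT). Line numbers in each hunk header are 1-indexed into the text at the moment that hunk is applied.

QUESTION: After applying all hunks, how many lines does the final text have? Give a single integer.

Hunk 1: at line 2 remove [ztts,rwr] add [botjd,bbgw,ajhvg] -> 10 lines: irkcr eyrv ocmyz botjd bbgw ajhvg yzvux cioq pwc hlj
Hunk 2: at line 1 remove [ocmyz,botjd,bbgw] add [dja] -> 8 lines: irkcr eyrv dja ajhvg yzvux cioq pwc hlj
Hunk 3: at line 2 remove [ajhvg,yzvux,cioq] add [vps] -> 6 lines: irkcr eyrv dja vps pwc hlj
Final line count: 6

Answer: 6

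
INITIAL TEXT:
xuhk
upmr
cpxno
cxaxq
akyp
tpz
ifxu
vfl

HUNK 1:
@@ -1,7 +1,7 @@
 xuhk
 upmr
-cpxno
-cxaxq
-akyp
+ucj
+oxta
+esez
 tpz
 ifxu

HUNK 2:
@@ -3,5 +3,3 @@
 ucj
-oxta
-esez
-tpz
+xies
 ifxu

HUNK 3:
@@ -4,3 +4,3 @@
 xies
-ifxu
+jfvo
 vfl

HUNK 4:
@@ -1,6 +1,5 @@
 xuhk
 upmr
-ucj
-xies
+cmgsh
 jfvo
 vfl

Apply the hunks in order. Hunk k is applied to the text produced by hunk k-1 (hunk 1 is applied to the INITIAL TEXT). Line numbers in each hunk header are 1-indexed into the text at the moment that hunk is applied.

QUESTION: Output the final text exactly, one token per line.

Answer: xuhk
upmr
cmgsh
jfvo
vfl

Derivation:
Hunk 1: at line 1 remove [cpxno,cxaxq,akyp] add [ucj,oxta,esez] -> 8 lines: xuhk upmr ucj oxta esez tpz ifxu vfl
Hunk 2: at line 3 remove [oxta,esez,tpz] add [xies] -> 6 lines: xuhk upmr ucj xies ifxu vfl
Hunk 3: at line 4 remove [ifxu] add [jfvo] -> 6 lines: xuhk upmr ucj xies jfvo vfl
Hunk 4: at line 1 remove [ucj,xies] add [cmgsh] -> 5 lines: xuhk upmr cmgsh jfvo vfl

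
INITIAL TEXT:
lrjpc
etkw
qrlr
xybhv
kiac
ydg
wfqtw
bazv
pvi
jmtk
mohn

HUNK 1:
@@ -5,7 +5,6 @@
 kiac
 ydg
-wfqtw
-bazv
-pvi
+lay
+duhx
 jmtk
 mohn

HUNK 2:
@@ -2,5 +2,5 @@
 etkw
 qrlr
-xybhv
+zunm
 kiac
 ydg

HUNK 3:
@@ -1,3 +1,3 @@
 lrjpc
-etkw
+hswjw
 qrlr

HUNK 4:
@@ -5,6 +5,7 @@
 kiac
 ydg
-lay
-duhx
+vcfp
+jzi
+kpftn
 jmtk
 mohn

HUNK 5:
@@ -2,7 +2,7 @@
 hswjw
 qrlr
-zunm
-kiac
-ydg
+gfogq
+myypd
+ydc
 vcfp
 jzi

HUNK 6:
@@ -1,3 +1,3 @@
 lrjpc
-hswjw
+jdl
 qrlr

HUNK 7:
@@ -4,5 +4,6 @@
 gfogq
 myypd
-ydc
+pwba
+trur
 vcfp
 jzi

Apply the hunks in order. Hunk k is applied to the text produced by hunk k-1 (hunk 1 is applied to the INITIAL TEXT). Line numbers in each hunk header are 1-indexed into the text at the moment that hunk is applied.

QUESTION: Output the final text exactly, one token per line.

Answer: lrjpc
jdl
qrlr
gfogq
myypd
pwba
trur
vcfp
jzi
kpftn
jmtk
mohn

Derivation:
Hunk 1: at line 5 remove [wfqtw,bazv,pvi] add [lay,duhx] -> 10 lines: lrjpc etkw qrlr xybhv kiac ydg lay duhx jmtk mohn
Hunk 2: at line 2 remove [xybhv] add [zunm] -> 10 lines: lrjpc etkw qrlr zunm kiac ydg lay duhx jmtk mohn
Hunk 3: at line 1 remove [etkw] add [hswjw] -> 10 lines: lrjpc hswjw qrlr zunm kiac ydg lay duhx jmtk mohn
Hunk 4: at line 5 remove [lay,duhx] add [vcfp,jzi,kpftn] -> 11 lines: lrjpc hswjw qrlr zunm kiac ydg vcfp jzi kpftn jmtk mohn
Hunk 5: at line 2 remove [zunm,kiac,ydg] add [gfogq,myypd,ydc] -> 11 lines: lrjpc hswjw qrlr gfogq myypd ydc vcfp jzi kpftn jmtk mohn
Hunk 6: at line 1 remove [hswjw] add [jdl] -> 11 lines: lrjpc jdl qrlr gfogq myypd ydc vcfp jzi kpftn jmtk mohn
Hunk 7: at line 4 remove [ydc] add [pwba,trur] -> 12 lines: lrjpc jdl qrlr gfogq myypd pwba trur vcfp jzi kpftn jmtk mohn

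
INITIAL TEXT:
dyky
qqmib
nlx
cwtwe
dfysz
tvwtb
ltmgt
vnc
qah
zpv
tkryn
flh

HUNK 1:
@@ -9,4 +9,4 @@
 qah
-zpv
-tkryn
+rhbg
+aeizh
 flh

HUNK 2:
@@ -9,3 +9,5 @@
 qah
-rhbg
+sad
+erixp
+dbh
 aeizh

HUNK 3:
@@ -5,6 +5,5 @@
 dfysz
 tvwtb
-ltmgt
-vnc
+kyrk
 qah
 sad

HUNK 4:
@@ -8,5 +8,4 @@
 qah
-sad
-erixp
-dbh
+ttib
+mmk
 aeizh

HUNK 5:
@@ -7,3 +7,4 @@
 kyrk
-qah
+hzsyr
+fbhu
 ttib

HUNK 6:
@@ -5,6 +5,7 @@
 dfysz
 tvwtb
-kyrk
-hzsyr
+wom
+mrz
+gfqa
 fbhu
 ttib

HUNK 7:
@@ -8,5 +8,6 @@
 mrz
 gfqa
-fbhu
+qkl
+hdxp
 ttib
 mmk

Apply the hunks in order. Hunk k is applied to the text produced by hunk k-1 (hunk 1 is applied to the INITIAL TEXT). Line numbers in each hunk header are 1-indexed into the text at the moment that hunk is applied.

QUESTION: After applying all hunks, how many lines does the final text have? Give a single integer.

Answer: 15

Derivation:
Hunk 1: at line 9 remove [zpv,tkryn] add [rhbg,aeizh] -> 12 lines: dyky qqmib nlx cwtwe dfysz tvwtb ltmgt vnc qah rhbg aeizh flh
Hunk 2: at line 9 remove [rhbg] add [sad,erixp,dbh] -> 14 lines: dyky qqmib nlx cwtwe dfysz tvwtb ltmgt vnc qah sad erixp dbh aeizh flh
Hunk 3: at line 5 remove [ltmgt,vnc] add [kyrk] -> 13 lines: dyky qqmib nlx cwtwe dfysz tvwtb kyrk qah sad erixp dbh aeizh flh
Hunk 4: at line 8 remove [sad,erixp,dbh] add [ttib,mmk] -> 12 lines: dyky qqmib nlx cwtwe dfysz tvwtb kyrk qah ttib mmk aeizh flh
Hunk 5: at line 7 remove [qah] add [hzsyr,fbhu] -> 13 lines: dyky qqmib nlx cwtwe dfysz tvwtb kyrk hzsyr fbhu ttib mmk aeizh flh
Hunk 6: at line 5 remove [kyrk,hzsyr] add [wom,mrz,gfqa] -> 14 lines: dyky qqmib nlx cwtwe dfysz tvwtb wom mrz gfqa fbhu ttib mmk aeizh flh
Hunk 7: at line 8 remove [fbhu] add [qkl,hdxp] -> 15 lines: dyky qqmib nlx cwtwe dfysz tvwtb wom mrz gfqa qkl hdxp ttib mmk aeizh flh
Final line count: 15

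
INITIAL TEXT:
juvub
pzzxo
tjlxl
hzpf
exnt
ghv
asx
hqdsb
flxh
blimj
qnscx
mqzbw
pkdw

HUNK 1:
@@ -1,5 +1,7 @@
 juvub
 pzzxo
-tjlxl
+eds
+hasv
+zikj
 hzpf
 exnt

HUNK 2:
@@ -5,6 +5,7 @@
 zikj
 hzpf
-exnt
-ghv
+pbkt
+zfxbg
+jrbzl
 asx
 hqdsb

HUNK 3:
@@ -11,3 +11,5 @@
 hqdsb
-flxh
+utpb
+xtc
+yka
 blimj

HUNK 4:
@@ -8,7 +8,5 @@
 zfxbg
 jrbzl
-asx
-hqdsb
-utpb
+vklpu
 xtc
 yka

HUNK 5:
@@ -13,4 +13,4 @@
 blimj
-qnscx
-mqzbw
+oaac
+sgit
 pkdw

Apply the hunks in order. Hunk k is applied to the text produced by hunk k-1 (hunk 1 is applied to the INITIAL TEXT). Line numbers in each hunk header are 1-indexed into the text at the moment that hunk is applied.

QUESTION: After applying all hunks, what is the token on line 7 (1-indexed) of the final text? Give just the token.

Answer: pbkt

Derivation:
Hunk 1: at line 1 remove [tjlxl] add [eds,hasv,zikj] -> 15 lines: juvub pzzxo eds hasv zikj hzpf exnt ghv asx hqdsb flxh blimj qnscx mqzbw pkdw
Hunk 2: at line 5 remove [exnt,ghv] add [pbkt,zfxbg,jrbzl] -> 16 lines: juvub pzzxo eds hasv zikj hzpf pbkt zfxbg jrbzl asx hqdsb flxh blimj qnscx mqzbw pkdw
Hunk 3: at line 11 remove [flxh] add [utpb,xtc,yka] -> 18 lines: juvub pzzxo eds hasv zikj hzpf pbkt zfxbg jrbzl asx hqdsb utpb xtc yka blimj qnscx mqzbw pkdw
Hunk 4: at line 8 remove [asx,hqdsb,utpb] add [vklpu] -> 16 lines: juvub pzzxo eds hasv zikj hzpf pbkt zfxbg jrbzl vklpu xtc yka blimj qnscx mqzbw pkdw
Hunk 5: at line 13 remove [qnscx,mqzbw] add [oaac,sgit] -> 16 lines: juvub pzzxo eds hasv zikj hzpf pbkt zfxbg jrbzl vklpu xtc yka blimj oaac sgit pkdw
Final line 7: pbkt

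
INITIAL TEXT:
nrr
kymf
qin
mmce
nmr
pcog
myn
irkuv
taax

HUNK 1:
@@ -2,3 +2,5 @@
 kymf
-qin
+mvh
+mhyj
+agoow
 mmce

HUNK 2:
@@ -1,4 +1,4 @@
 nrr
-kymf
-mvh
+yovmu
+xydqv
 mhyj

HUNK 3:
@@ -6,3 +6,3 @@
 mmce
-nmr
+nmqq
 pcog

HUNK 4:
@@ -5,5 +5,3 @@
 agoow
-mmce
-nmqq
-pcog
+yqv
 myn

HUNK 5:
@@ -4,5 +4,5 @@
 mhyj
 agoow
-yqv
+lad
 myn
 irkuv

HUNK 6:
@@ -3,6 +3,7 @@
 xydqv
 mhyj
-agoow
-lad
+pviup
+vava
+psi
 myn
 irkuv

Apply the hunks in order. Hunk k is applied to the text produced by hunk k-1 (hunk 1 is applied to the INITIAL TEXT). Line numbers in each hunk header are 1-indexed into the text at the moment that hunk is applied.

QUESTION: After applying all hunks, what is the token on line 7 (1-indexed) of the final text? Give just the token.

Hunk 1: at line 2 remove [qin] add [mvh,mhyj,agoow] -> 11 lines: nrr kymf mvh mhyj agoow mmce nmr pcog myn irkuv taax
Hunk 2: at line 1 remove [kymf,mvh] add [yovmu,xydqv] -> 11 lines: nrr yovmu xydqv mhyj agoow mmce nmr pcog myn irkuv taax
Hunk 3: at line 6 remove [nmr] add [nmqq] -> 11 lines: nrr yovmu xydqv mhyj agoow mmce nmqq pcog myn irkuv taax
Hunk 4: at line 5 remove [mmce,nmqq,pcog] add [yqv] -> 9 lines: nrr yovmu xydqv mhyj agoow yqv myn irkuv taax
Hunk 5: at line 4 remove [yqv] add [lad] -> 9 lines: nrr yovmu xydqv mhyj agoow lad myn irkuv taax
Hunk 6: at line 3 remove [agoow,lad] add [pviup,vava,psi] -> 10 lines: nrr yovmu xydqv mhyj pviup vava psi myn irkuv taax
Final line 7: psi

Answer: psi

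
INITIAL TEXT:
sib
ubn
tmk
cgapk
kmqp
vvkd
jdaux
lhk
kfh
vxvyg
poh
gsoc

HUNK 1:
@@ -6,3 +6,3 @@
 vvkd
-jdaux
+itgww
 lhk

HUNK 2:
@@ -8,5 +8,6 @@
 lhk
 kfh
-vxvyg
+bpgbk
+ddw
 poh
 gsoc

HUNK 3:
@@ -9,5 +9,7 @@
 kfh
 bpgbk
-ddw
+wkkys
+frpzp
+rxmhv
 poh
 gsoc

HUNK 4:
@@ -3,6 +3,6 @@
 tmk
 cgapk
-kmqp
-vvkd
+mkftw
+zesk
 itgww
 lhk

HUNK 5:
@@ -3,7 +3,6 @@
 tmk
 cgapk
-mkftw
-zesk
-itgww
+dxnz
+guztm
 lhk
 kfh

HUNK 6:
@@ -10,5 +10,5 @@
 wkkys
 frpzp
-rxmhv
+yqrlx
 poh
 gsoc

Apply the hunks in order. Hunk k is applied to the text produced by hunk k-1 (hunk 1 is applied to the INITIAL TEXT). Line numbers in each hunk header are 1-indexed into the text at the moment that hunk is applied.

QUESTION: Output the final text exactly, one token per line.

Answer: sib
ubn
tmk
cgapk
dxnz
guztm
lhk
kfh
bpgbk
wkkys
frpzp
yqrlx
poh
gsoc

Derivation:
Hunk 1: at line 6 remove [jdaux] add [itgww] -> 12 lines: sib ubn tmk cgapk kmqp vvkd itgww lhk kfh vxvyg poh gsoc
Hunk 2: at line 8 remove [vxvyg] add [bpgbk,ddw] -> 13 lines: sib ubn tmk cgapk kmqp vvkd itgww lhk kfh bpgbk ddw poh gsoc
Hunk 3: at line 9 remove [ddw] add [wkkys,frpzp,rxmhv] -> 15 lines: sib ubn tmk cgapk kmqp vvkd itgww lhk kfh bpgbk wkkys frpzp rxmhv poh gsoc
Hunk 4: at line 3 remove [kmqp,vvkd] add [mkftw,zesk] -> 15 lines: sib ubn tmk cgapk mkftw zesk itgww lhk kfh bpgbk wkkys frpzp rxmhv poh gsoc
Hunk 5: at line 3 remove [mkftw,zesk,itgww] add [dxnz,guztm] -> 14 lines: sib ubn tmk cgapk dxnz guztm lhk kfh bpgbk wkkys frpzp rxmhv poh gsoc
Hunk 6: at line 10 remove [rxmhv] add [yqrlx] -> 14 lines: sib ubn tmk cgapk dxnz guztm lhk kfh bpgbk wkkys frpzp yqrlx poh gsoc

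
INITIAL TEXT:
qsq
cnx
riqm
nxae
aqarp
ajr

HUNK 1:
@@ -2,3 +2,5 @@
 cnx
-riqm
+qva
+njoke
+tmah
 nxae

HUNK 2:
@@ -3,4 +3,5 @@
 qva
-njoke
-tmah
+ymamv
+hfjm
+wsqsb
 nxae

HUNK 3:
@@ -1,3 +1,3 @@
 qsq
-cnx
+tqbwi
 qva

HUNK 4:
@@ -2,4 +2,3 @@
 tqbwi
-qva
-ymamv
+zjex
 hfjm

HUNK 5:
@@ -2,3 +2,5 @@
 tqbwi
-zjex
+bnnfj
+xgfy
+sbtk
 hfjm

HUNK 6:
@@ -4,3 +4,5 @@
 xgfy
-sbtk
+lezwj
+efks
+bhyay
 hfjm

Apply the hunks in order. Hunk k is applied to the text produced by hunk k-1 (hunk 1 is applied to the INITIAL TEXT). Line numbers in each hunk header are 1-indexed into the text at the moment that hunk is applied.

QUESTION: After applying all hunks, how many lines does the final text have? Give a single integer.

Hunk 1: at line 2 remove [riqm] add [qva,njoke,tmah] -> 8 lines: qsq cnx qva njoke tmah nxae aqarp ajr
Hunk 2: at line 3 remove [njoke,tmah] add [ymamv,hfjm,wsqsb] -> 9 lines: qsq cnx qva ymamv hfjm wsqsb nxae aqarp ajr
Hunk 3: at line 1 remove [cnx] add [tqbwi] -> 9 lines: qsq tqbwi qva ymamv hfjm wsqsb nxae aqarp ajr
Hunk 4: at line 2 remove [qva,ymamv] add [zjex] -> 8 lines: qsq tqbwi zjex hfjm wsqsb nxae aqarp ajr
Hunk 5: at line 2 remove [zjex] add [bnnfj,xgfy,sbtk] -> 10 lines: qsq tqbwi bnnfj xgfy sbtk hfjm wsqsb nxae aqarp ajr
Hunk 6: at line 4 remove [sbtk] add [lezwj,efks,bhyay] -> 12 lines: qsq tqbwi bnnfj xgfy lezwj efks bhyay hfjm wsqsb nxae aqarp ajr
Final line count: 12

Answer: 12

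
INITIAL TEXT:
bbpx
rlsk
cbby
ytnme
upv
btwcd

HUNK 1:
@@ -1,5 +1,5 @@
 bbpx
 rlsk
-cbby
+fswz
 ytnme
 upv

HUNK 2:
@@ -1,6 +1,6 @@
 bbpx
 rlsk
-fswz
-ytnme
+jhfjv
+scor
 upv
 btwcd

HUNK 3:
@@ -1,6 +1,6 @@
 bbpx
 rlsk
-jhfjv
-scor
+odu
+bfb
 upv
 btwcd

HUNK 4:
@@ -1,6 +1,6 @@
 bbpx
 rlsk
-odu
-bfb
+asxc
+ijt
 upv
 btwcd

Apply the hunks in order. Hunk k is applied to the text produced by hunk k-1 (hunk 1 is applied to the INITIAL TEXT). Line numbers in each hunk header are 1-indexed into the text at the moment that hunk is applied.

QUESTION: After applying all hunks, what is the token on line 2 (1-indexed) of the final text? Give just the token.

Answer: rlsk

Derivation:
Hunk 1: at line 1 remove [cbby] add [fswz] -> 6 lines: bbpx rlsk fswz ytnme upv btwcd
Hunk 2: at line 1 remove [fswz,ytnme] add [jhfjv,scor] -> 6 lines: bbpx rlsk jhfjv scor upv btwcd
Hunk 3: at line 1 remove [jhfjv,scor] add [odu,bfb] -> 6 lines: bbpx rlsk odu bfb upv btwcd
Hunk 4: at line 1 remove [odu,bfb] add [asxc,ijt] -> 6 lines: bbpx rlsk asxc ijt upv btwcd
Final line 2: rlsk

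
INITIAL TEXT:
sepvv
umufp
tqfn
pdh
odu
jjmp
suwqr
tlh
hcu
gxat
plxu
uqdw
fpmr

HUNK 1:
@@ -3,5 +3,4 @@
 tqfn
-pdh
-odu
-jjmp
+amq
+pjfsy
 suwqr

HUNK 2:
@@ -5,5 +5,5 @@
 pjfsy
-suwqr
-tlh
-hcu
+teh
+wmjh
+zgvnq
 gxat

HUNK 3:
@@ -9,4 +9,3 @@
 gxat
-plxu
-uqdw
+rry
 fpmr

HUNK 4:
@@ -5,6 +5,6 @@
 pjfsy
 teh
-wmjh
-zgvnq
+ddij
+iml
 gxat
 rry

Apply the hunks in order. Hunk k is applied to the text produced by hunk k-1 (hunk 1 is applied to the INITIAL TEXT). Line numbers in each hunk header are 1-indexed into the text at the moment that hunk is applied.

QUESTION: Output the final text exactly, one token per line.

Hunk 1: at line 3 remove [pdh,odu,jjmp] add [amq,pjfsy] -> 12 lines: sepvv umufp tqfn amq pjfsy suwqr tlh hcu gxat plxu uqdw fpmr
Hunk 2: at line 5 remove [suwqr,tlh,hcu] add [teh,wmjh,zgvnq] -> 12 lines: sepvv umufp tqfn amq pjfsy teh wmjh zgvnq gxat plxu uqdw fpmr
Hunk 3: at line 9 remove [plxu,uqdw] add [rry] -> 11 lines: sepvv umufp tqfn amq pjfsy teh wmjh zgvnq gxat rry fpmr
Hunk 4: at line 5 remove [wmjh,zgvnq] add [ddij,iml] -> 11 lines: sepvv umufp tqfn amq pjfsy teh ddij iml gxat rry fpmr

Answer: sepvv
umufp
tqfn
amq
pjfsy
teh
ddij
iml
gxat
rry
fpmr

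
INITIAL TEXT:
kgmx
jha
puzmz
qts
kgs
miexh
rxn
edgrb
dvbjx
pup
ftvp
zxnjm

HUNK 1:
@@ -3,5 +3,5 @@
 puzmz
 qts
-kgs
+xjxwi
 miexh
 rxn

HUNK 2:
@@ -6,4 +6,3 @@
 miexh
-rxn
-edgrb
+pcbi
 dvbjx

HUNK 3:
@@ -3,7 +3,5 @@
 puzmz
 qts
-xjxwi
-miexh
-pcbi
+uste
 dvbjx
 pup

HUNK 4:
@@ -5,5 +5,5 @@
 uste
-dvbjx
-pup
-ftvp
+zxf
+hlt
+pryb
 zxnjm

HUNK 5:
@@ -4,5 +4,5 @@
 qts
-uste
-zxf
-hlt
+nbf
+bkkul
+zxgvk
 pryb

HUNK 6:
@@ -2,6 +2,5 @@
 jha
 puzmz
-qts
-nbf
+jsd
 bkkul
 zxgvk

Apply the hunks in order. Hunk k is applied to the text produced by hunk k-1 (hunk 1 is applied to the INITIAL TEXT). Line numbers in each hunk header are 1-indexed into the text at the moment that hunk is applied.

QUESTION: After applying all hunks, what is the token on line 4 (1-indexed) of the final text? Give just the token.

Hunk 1: at line 3 remove [kgs] add [xjxwi] -> 12 lines: kgmx jha puzmz qts xjxwi miexh rxn edgrb dvbjx pup ftvp zxnjm
Hunk 2: at line 6 remove [rxn,edgrb] add [pcbi] -> 11 lines: kgmx jha puzmz qts xjxwi miexh pcbi dvbjx pup ftvp zxnjm
Hunk 3: at line 3 remove [xjxwi,miexh,pcbi] add [uste] -> 9 lines: kgmx jha puzmz qts uste dvbjx pup ftvp zxnjm
Hunk 4: at line 5 remove [dvbjx,pup,ftvp] add [zxf,hlt,pryb] -> 9 lines: kgmx jha puzmz qts uste zxf hlt pryb zxnjm
Hunk 5: at line 4 remove [uste,zxf,hlt] add [nbf,bkkul,zxgvk] -> 9 lines: kgmx jha puzmz qts nbf bkkul zxgvk pryb zxnjm
Hunk 6: at line 2 remove [qts,nbf] add [jsd] -> 8 lines: kgmx jha puzmz jsd bkkul zxgvk pryb zxnjm
Final line 4: jsd

Answer: jsd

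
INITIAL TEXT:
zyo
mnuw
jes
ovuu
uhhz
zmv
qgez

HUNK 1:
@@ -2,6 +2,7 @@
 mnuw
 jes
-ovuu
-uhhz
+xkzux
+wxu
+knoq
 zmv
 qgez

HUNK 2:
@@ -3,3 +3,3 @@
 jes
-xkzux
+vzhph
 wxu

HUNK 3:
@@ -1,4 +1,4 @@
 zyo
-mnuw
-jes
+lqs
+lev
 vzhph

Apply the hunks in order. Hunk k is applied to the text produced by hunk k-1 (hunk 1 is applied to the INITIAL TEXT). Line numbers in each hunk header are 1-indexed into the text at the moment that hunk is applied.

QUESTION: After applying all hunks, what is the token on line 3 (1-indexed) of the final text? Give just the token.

Hunk 1: at line 2 remove [ovuu,uhhz] add [xkzux,wxu,knoq] -> 8 lines: zyo mnuw jes xkzux wxu knoq zmv qgez
Hunk 2: at line 3 remove [xkzux] add [vzhph] -> 8 lines: zyo mnuw jes vzhph wxu knoq zmv qgez
Hunk 3: at line 1 remove [mnuw,jes] add [lqs,lev] -> 8 lines: zyo lqs lev vzhph wxu knoq zmv qgez
Final line 3: lev

Answer: lev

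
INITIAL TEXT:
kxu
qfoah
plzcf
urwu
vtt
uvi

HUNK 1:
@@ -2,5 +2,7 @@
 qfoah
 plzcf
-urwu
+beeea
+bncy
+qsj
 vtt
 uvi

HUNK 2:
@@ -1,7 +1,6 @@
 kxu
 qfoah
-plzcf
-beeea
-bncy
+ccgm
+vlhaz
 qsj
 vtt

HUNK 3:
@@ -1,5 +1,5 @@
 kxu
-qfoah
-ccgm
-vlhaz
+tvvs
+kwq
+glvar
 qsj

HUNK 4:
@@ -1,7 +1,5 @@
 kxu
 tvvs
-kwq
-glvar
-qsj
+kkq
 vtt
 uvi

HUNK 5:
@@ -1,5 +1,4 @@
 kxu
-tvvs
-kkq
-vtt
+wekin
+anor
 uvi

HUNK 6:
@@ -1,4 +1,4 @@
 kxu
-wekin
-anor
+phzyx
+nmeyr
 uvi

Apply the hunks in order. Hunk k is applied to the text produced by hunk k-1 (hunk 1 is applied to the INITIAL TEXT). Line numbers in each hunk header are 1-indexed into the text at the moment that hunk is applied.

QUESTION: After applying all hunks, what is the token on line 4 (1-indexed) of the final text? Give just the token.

Answer: uvi

Derivation:
Hunk 1: at line 2 remove [urwu] add [beeea,bncy,qsj] -> 8 lines: kxu qfoah plzcf beeea bncy qsj vtt uvi
Hunk 2: at line 1 remove [plzcf,beeea,bncy] add [ccgm,vlhaz] -> 7 lines: kxu qfoah ccgm vlhaz qsj vtt uvi
Hunk 3: at line 1 remove [qfoah,ccgm,vlhaz] add [tvvs,kwq,glvar] -> 7 lines: kxu tvvs kwq glvar qsj vtt uvi
Hunk 4: at line 1 remove [kwq,glvar,qsj] add [kkq] -> 5 lines: kxu tvvs kkq vtt uvi
Hunk 5: at line 1 remove [tvvs,kkq,vtt] add [wekin,anor] -> 4 lines: kxu wekin anor uvi
Hunk 6: at line 1 remove [wekin,anor] add [phzyx,nmeyr] -> 4 lines: kxu phzyx nmeyr uvi
Final line 4: uvi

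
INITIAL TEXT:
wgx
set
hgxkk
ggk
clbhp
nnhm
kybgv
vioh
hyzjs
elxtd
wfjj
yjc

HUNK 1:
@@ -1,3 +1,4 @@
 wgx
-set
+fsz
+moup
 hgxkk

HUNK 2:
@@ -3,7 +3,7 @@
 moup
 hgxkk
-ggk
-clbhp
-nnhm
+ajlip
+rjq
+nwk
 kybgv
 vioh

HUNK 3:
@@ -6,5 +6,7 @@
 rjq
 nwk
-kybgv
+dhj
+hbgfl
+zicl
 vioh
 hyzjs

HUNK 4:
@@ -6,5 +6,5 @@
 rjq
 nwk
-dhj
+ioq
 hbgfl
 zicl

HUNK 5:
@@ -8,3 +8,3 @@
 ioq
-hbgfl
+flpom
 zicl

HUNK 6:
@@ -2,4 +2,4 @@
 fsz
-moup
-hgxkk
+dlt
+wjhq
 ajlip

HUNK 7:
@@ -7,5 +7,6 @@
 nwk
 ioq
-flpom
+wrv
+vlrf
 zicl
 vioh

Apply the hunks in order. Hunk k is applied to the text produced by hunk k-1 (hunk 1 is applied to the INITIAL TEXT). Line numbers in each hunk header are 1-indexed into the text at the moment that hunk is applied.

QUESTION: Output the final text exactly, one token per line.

Hunk 1: at line 1 remove [set] add [fsz,moup] -> 13 lines: wgx fsz moup hgxkk ggk clbhp nnhm kybgv vioh hyzjs elxtd wfjj yjc
Hunk 2: at line 3 remove [ggk,clbhp,nnhm] add [ajlip,rjq,nwk] -> 13 lines: wgx fsz moup hgxkk ajlip rjq nwk kybgv vioh hyzjs elxtd wfjj yjc
Hunk 3: at line 6 remove [kybgv] add [dhj,hbgfl,zicl] -> 15 lines: wgx fsz moup hgxkk ajlip rjq nwk dhj hbgfl zicl vioh hyzjs elxtd wfjj yjc
Hunk 4: at line 6 remove [dhj] add [ioq] -> 15 lines: wgx fsz moup hgxkk ajlip rjq nwk ioq hbgfl zicl vioh hyzjs elxtd wfjj yjc
Hunk 5: at line 8 remove [hbgfl] add [flpom] -> 15 lines: wgx fsz moup hgxkk ajlip rjq nwk ioq flpom zicl vioh hyzjs elxtd wfjj yjc
Hunk 6: at line 2 remove [moup,hgxkk] add [dlt,wjhq] -> 15 lines: wgx fsz dlt wjhq ajlip rjq nwk ioq flpom zicl vioh hyzjs elxtd wfjj yjc
Hunk 7: at line 7 remove [flpom] add [wrv,vlrf] -> 16 lines: wgx fsz dlt wjhq ajlip rjq nwk ioq wrv vlrf zicl vioh hyzjs elxtd wfjj yjc

Answer: wgx
fsz
dlt
wjhq
ajlip
rjq
nwk
ioq
wrv
vlrf
zicl
vioh
hyzjs
elxtd
wfjj
yjc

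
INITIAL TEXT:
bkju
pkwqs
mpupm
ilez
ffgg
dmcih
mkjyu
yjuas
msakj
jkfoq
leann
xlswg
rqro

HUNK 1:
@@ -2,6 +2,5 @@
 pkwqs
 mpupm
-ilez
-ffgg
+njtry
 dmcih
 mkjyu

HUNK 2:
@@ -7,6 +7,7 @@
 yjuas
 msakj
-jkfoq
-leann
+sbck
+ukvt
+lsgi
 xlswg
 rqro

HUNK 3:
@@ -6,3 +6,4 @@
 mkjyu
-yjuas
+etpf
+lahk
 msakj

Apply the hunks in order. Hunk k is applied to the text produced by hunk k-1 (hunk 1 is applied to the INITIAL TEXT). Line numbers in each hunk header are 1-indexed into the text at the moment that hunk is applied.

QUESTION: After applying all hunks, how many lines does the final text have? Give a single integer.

Answer: 14

Derivation:
Hunk 1: at line 2 remove [ilez,ffgg] add [njtry] -> 12 lines: bkju pkwqs mpupm njtry dmcih mkjyu yjuas msakj jkfoq leann xlswg rqro
Hunk 2: at line 7 remove [jkfoq,leann] add [sbck,ukvt,lsgi] -> 13 lines: bkju pkwqs mpupm njtry dmcih mkjyu yjuas msakj sbck ukvt lsgi xlswg rqro
Hunk 3: at line 6 remove [yjuas] add [etpf,lahk] -> 14 lines: bkju pkwqs mpupm njtry dmcih mkjyu etpf lahk msakj sbck ukvt lsgi xlswg rqro
Final line count: 14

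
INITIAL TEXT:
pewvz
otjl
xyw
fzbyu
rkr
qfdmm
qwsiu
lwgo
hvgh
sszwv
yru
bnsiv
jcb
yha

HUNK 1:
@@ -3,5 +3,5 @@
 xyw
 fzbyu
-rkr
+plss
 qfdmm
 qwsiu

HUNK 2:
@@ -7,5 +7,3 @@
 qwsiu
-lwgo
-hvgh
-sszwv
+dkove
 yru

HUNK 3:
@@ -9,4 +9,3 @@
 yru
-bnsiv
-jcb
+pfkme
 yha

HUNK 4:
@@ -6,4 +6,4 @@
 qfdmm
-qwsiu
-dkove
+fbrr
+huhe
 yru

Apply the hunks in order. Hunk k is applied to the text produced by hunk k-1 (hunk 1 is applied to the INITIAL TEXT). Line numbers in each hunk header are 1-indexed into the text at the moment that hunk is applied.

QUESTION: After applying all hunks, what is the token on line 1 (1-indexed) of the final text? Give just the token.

Hunk 1: at line 3 remove [rkr] add [plss] -> 14 lines: pewvz otjl xyw fzbyu plss qfdmm qwsiu lwgo hvgh sszwv yru bnsiv jcb yha
Hunk 2: at line 7 remove [lwgo,hvgh,sszwv] add [dkove] -> 12 lines: pewvz otjl xyw fzbyu plss qfdmm qwsiu dkove yru bnsiv jcb yha
Hunk 3: at line 9 remove [bnsiv,jcb] add [pfkme] -> 11 lines: pewvz otjl xyw fzbyu plss qfdmm qwsiu dkove yru pfkme yha
Hunk 4: at line 6 remove [qwsiu,dkove] add [fbrr,huhe] -> 11 lines: pewvz otjl xyw fzbyu plss qfdmm fbrr huhe yru pfkme yha
Final line 1: pewvz

Answer: pewvz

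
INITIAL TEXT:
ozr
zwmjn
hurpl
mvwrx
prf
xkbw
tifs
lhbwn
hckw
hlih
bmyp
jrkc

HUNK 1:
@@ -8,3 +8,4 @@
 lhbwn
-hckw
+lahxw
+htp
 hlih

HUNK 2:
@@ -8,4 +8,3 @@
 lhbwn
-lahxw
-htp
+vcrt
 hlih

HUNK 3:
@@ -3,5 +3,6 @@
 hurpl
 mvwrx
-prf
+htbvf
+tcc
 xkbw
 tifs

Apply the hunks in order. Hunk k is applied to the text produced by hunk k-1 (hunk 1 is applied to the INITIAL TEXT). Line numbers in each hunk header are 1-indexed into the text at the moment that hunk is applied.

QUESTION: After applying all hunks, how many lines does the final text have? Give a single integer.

Hunk 1: at line 8 remove [hckw] add [lahxw,htp] -> 13 lines: ozr zwmjn hurpl mvwrx prf xkbw tifs lhbwn lahxw htp hlih bmyp jrkc
Hunk 2: at line 8 remove [lahxw,htp] add [vcrt] -> 12 lines: ozr zwmjn hurpl mvwrx prf xkbw tifs lhbwn vcrt hlih bmyp jrkc
Hunk 3: at line 3 remove [prf] add [htbvf,tcc] -> 13 lines: ozr zwmjn hurpl mvwrx htbvf tcc xkbw tifs lhbwn vcrt hlih bmyp jrkc
Final line count: 13

Answer: 13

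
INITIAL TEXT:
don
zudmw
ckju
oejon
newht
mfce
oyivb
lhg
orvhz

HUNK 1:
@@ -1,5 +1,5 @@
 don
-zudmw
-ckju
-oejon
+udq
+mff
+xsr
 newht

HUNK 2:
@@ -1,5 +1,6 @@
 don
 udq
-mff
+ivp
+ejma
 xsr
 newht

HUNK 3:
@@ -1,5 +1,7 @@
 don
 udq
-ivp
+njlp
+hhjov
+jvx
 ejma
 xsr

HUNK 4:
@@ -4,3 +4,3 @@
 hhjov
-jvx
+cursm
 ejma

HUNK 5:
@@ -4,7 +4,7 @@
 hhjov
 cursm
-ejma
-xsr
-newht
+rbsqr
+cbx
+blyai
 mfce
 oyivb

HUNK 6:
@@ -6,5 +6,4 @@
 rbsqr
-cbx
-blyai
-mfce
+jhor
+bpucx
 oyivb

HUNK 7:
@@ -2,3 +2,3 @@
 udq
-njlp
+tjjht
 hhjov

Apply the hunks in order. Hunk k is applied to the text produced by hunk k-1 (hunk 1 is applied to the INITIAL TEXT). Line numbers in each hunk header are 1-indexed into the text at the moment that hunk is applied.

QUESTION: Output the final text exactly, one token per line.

Answer: don
udq
tjjht
hhjov
cursm
rbsqr
jhor
bpucx
oyivb
lhg
orvhz

Derivation:
Hunk 1: at line 1 remove [zudmw,ckju,oejon] add [udq,mff,xsr] -> 9 lines: don udq mff xsr newht mfce oyivb lhg orvhz
Hunk 2: at line 1 remove [mff] add [ivp,ejma] -> 10 lines: don udq ivp ejma xsr newht mfce oyivb lhg orvhz
Hunk 3: at line 1 remove [ivp] add [njlp,hhjov,jvx] -> 12 lines: don udq njlp hhjov jvx ejma xsr newht mfce oyivb lhg orvhz
Hunk 4: at line 4 remove [jvx] add [cursm] -> 12 lines: don udq njlp hhjov cursm ejma xsr newht mfce oyivb lhg orvhz
Hunk 5: at line 4 remove [ejma,xsr,newht] add [rbsqr,cbx,blyai] -> 12 lines: don udq njlp hhjov cursm rbsqr cbx blyai mfce oyivb lhg orvhz
Hunk 6: at line 6 remove [cbx,blyai,mfce] add [jhor,bpucx] -> 11 lines: don udq njlp hhjov cursm rbsqr jhor bpucx oyivb lhg orvhz
Hunk 7: at line 2 remove [njlp] add [tjjht] -> 11 lines: don udq tjjht hhjov cursm rbsqr jhor bpucx oyivb lhg orvhz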